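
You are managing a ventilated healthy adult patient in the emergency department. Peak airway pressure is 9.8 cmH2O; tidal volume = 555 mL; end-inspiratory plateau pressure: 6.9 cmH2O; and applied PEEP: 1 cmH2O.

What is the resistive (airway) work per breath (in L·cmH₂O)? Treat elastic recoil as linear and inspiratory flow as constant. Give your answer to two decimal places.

1.61

With constant inspiratory flow the resistive pressure is constant at PIP − Pplat = 9.8 − 6.9 = 2.9 cmH2O, so resistive work = 2.9 × 0.555 = 1.61 L·cmH2O.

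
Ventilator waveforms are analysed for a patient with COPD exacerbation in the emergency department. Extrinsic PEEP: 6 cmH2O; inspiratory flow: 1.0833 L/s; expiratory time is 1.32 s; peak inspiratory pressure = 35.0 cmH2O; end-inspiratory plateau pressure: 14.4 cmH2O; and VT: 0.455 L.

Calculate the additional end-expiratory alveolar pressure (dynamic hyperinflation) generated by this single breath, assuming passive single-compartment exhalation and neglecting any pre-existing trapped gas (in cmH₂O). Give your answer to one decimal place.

2.3

R = (PIP − Pplat)/V̇ = (35.0 − 14.4) / 1.0833 = 20.6/1.0833 = 19.016 cmH2O·s/L.
C = Vt/(Pplat − PEEP) = 455.0 / (14.4 − 6) = 455.0/8.4 = 54.167 mL/cmH2O.
τ = R × C = 19.016 × 0.05417 L/cmH2O = 1.03 s.
Fraction remaining = e^(−Te/τ) = e^(−1.32/1.03) = 0.2776; trapped volume = 455.0 × 0.2776 = 126.31 mL.
Additional alveolar pressure from trapping ≈ V_trapped / C = 126.31 / 54.167 = 2.332 cmH2O.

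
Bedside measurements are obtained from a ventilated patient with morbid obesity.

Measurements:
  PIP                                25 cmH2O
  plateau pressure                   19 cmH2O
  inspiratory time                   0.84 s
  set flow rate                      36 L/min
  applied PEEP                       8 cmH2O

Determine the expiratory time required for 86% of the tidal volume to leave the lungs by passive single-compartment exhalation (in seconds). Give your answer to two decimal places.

Flow: 36 L/min ÷ 60 = 0.6 L/s.
Vt = flow × Ti = 0.6 L/s × 0.84 s × 1000 mL/L = 504.0 mL.
R = (PIP − Pplat)/V̇ = (25 − 19) / 0.6 = 6.0/0.6 = 10.0 cmH2O·s/L.
C = Vt/(Pplat − PEEP) = 504.0 / (19 − 8) = 504.0/11.0 = 45.818 mL/cmH2O.
τ = R × C = 10.0 × 0.04582 L/cmH2O = 0.4582 s.
t = −τ·ln(1 − 0.86) = −0.4582·ln(0.14) = 0.9009 s.

0.90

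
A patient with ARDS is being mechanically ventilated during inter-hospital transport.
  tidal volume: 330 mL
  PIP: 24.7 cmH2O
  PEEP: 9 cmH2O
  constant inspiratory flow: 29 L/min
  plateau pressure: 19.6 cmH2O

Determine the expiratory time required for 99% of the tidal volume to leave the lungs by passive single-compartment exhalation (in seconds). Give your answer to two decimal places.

Flow: 29 L/min ÷ 60 = 0.4833 L/s.
R = (PIP − Pplat)/V̇ = (24.7 − 19.6) / 0.4833 = 5.1/0.4833 = 10.552 cmH2O·s/L.
C = Vt/(Pplat − PEEP) = 330.0 / (19.6 − 9) = 330.0/10.6 = 31.132 mL/cmH2O.
τ = R × C = 10.552 × 0.03113 L/cmH2O = 0.3285 s.
t = −τ·ln(1 − 0.99) = −0.3285·ln(0.01) = 1.513 s.

1.51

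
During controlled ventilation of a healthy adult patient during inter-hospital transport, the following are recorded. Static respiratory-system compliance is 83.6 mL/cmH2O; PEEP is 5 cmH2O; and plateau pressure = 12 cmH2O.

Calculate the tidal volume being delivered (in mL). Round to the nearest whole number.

585

Vt = Cstat × (Pplat − PEEP) = 83.6 × (12 − 5) = 83.6 × 7.0 = 585.2 mL.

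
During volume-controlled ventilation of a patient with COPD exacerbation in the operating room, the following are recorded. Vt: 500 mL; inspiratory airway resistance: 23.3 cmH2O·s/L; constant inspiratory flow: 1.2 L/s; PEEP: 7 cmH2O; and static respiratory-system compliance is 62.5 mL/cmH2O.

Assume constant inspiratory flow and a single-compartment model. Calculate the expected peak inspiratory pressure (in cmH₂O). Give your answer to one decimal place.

Equation of motion (constant flow): PIP = Vt/C + R·V̇ + PEEP.
PIP = 500/62.5 + 23.3×1.2 + 7 = 8.0 + 27.96 + 7 = 42.96 cmH2O.

43.0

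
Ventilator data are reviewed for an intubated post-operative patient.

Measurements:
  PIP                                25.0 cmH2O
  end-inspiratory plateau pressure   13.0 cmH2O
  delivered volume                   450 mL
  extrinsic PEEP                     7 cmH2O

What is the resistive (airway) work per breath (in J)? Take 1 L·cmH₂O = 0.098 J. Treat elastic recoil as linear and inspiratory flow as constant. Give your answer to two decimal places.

With constant inspiratory flow the resistive pressure is constant at PIP − Pplat = 25.0 − 13.0 = 12.0 cmH2O, so resistive work = 12.0 × 0.450 = 5.4 L·cmH2O.
× 0.098 J/(L·cmH2O) → 0.5292 J.

0.53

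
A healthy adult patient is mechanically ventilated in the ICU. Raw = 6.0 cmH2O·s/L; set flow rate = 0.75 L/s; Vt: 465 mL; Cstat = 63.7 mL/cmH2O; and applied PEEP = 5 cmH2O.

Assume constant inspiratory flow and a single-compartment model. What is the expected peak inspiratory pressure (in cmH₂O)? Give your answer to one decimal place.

16.8

Equation of motion (constant flow): PIP = Vt/C + R·V̇ + PEEP.
PIP = 465/63.7 + 6.0×0.75 + 5 = 7.3 + 4.5 + 5 = 16.8 cmH2O.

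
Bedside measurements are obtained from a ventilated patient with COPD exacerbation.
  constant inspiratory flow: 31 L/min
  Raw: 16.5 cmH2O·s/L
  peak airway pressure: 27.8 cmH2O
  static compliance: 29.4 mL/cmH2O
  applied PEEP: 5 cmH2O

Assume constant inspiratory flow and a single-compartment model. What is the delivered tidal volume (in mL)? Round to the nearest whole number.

420

Flow: 31 L/min ÷ 60 = 0.5167 L/s.
Equation of motion (constant flow): PIP = Vt/C + R·V̇ + PEEP.
Vt/C = PIP − R·V̇ − PEEP = 27.8 − 8.526 − 5 = 14.274 cmH2O.
Vt = C × 14.274 = 29.4 × 14.274 = 419.66 mL.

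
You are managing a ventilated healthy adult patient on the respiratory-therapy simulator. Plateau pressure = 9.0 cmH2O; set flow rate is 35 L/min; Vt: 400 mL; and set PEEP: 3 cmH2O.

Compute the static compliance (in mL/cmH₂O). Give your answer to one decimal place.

Cstat = Vt / (Pplat − PEEP) = 400 / (9.0 − 3) = 400 / 6.0 = 66.667 mL/cmH2O.

66.7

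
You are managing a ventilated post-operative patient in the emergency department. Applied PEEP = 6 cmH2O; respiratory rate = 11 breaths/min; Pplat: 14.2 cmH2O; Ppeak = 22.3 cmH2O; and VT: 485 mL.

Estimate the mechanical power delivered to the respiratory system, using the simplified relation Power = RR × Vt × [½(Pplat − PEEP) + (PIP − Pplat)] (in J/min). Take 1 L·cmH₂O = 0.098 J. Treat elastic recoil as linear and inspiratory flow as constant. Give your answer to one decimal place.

6.4

Per-breath work = Vt × [½(Pplat−PEEP) + (PIP−Pplat)] = 0.485 × [0.5×8.2 + 8.1] = 0.485 × 12.2 = 5.917 L·cmH2O.
Power = 11 × 5.917 = 65.087 L·cmH2O/min.
× 0.098 J/(L·cmH2O) → 6.379 J/min.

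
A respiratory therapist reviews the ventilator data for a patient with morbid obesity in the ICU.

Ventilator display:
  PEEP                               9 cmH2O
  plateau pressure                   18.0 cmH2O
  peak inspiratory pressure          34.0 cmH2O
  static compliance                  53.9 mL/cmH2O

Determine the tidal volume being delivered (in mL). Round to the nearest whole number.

485

Vt = Cstat × (Pplat − PEEP) = 53.9 × (18.0 − 9) = 53.9 × 9.0 = 485.1 mL.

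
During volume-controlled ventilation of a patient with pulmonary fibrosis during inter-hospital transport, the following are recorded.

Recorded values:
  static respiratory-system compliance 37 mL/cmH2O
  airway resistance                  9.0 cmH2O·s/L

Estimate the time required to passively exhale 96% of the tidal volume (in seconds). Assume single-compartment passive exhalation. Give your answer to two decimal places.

1.07

τ = R × C = 9.0 × 37 mL/cmH2O = 9.0 × 0.037 L/cmH2O = 0.333 s.
Exhaled fraction f = 1 − e^(−t/τ) → t = −τ·ln(1 − f) = −0.333·ln(0.04) = 1.072 s.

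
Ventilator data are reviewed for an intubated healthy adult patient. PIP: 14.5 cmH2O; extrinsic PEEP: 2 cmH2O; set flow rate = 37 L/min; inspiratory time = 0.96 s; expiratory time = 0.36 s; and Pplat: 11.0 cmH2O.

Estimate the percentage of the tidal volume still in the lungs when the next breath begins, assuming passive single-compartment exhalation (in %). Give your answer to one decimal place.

38.1

Flow: 37 L/min ÷ 60 = 0.6167 L/s.
Vt = flow × Ti = 0.6167 L/s × 0.96 s × 1000 mL/L = 592.03 mL.
R = (PIP − Pplat)/V̇ = (14.5 − 11.0) / 0.6167 = 3.5/0.6167 = 5.675 cmH2O·s/L.
C = Vt/(Pplat − PEEP) = 592.03 / (11.0 − 2) = 592.03/9.0 = 65.781 mL/cmH2O.
τ = R × C = 5.675 × 0.06578 L/cmH2O = 0.3733 s.
Fraction remaining at end-expiration = e^(−Te/τ) = e^(−0.36/0.3733) = 0.3812 → 38.12%.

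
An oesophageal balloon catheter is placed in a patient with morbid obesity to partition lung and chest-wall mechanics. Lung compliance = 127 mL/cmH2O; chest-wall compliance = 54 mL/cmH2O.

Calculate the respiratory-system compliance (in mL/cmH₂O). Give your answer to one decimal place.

Lung and chest wall are elastances in series: 1/Crs = 1/CL + 1/Ccw.
1/Crs = 1/127 + 1/54 = 0.02639.
Crs = 37.893 mL/cmH2O.

37.9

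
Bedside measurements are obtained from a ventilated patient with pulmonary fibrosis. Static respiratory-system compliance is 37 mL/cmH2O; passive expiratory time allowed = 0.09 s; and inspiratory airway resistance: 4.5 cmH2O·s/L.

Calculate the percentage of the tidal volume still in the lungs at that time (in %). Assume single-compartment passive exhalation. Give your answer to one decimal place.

τ = R × C = 4.5 × 37 mL/cmH2O = 4.5 × 0.037 L/cmH2O = 0.1665 s.
Passive exhalation: V(t)/V₀ = e^(−t/τ) = e^(−0.09/0.1665) = 0.5824.
Fraction remaining = 0.5824 → 58.24%.

58.2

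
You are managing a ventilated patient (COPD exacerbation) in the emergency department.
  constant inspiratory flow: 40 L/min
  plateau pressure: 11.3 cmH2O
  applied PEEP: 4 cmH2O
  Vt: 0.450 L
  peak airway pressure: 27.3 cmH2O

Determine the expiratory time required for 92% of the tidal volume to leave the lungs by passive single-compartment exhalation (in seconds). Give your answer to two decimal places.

Flow: 40 L/min ÷ 60 = 0.6667 L/s.
R = (PIP − Pplat)/V̇ = (27.3 − 11.3) / 0.6667 = 16.0/0.6667 = 23.999 cmH2O·s/L.
C = Vt/(Pplat − PEEP) = 450.0 / (11.3 − 4) = 450.0/7.3 = 61.644 mL/cmH2O.
τ = R × C = 23.999 × 0.06164 L/cmH2O = 1.479 s.
t = −τ·ln(1 − 0.92) = −1.479·ln(0.08) = 3.736 s.

3.74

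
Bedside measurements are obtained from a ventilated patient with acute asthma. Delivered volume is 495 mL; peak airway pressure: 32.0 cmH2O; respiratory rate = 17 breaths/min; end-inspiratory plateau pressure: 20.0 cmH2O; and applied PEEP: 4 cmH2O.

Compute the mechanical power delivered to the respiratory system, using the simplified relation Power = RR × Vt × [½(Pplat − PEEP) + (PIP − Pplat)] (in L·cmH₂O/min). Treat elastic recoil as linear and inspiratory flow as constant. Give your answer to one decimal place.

168.3

Per-breath work = Vt × [½(Pplat−PEEP) + (PIP−Pplat)] = 0.495 × [0.5×16.0 + 12.0] = 0.495 × 20.0 = 9.9 L·cmH2O.
Power = 17 × 9.9 = 168.3 L·cmH2O/min.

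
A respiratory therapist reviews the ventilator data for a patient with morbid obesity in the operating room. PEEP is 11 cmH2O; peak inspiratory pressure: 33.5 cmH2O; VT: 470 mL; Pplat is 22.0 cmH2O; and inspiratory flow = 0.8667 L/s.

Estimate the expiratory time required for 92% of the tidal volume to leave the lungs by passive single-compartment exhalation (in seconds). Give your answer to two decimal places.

1.43

R = (PIP − Pplat)/V̇ = (33.5 − 22.0) / 0.8667 = 11.5/0.8667 = 13.269 cmH2O·s/L.
C = Vt/(Pplat − PEEP) = 470.0 / (22.0 − 11) = 470.0/11.0 = 42.727 mL/cmH2O.
τ = R × C = 13.269 × 0.04273 L/cmH2O = 0.567 s.
t = −τ·ln(1 − 0.92) = −0.567·ln(0.08) = 1.432 s.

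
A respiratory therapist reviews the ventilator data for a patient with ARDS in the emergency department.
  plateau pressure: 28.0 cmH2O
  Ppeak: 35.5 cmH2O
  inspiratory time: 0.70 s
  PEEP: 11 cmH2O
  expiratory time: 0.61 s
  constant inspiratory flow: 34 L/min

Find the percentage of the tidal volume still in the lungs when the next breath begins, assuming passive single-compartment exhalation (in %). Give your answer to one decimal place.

13.9

Flow: 34 L/min ÷ 60 = 0.5667 L/s.
Vt = flow × Ti = 0.5667 L/s × 0.70 s × 1000 mL/L = 396.69 mL.
R = (PIP − Pplat)/V̇ = (35.5 − 28.0) / 0.5667 = 7.5/0.5667 = 13.235 cmH2O·s/L.
C = Vt/(Pplat − PEEP) = 396.69 / (28.0 − 11) = 396.69/17.0 = 23.335 mL/cmH2O.
τ = R × C = 13.235 × 0.02334 L/cmH2O = 0.3089 s.
Fraction remaining at end-expiration = e^(−Te/τ) = e^(−0.61/0.3089) = 0.1388 → 13.88%.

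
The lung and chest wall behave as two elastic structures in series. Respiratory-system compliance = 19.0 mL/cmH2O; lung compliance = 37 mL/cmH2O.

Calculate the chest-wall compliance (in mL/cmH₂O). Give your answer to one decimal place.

1/Ccw = 1/Crs − 1/CL.
1/Ccw = 1/19.0 − 1/37 = 0.0256.
Ccw = 39.063 mL/cmH2O.

39.1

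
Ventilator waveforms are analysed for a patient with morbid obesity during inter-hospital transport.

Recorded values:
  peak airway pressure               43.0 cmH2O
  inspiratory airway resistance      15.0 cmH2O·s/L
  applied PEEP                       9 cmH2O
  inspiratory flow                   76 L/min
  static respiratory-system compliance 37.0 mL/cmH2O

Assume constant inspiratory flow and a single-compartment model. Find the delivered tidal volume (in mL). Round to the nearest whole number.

555

Flow: 76 L/min ÷ 60 = 1.2667 L/s.
Equation of motion (constant flow): PIP = Vt/C + R·V̇ + PEEP.
Vt/C = PIP − R·V̇ − PEEP = 43.0 − 19.001 − 9 = 14.999 cmH2O.
Vt = C × 14.999 = 37.0 × 14.999 = 554.96 mL.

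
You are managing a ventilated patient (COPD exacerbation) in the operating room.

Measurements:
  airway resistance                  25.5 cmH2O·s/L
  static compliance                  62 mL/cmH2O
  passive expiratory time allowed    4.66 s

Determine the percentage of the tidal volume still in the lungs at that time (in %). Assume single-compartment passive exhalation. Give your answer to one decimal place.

τ = R × C = 25.5 × 62 mL/cmH2O = 25.5 × 0.062 L/cmH2O = 1.581 s.
Passive exhalation: V(t)/V₀ = e^(−t/τ) = e^(−4.66/1.581) = 0.05247.
Fraction remaining = 0.05247 → 5.247%.

5.2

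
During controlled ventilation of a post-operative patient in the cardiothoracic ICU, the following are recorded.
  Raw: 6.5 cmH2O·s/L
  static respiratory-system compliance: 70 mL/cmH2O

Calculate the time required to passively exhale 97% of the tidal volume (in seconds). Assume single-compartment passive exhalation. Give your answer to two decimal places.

1.60

τ = R × C = 6.5 × 70 mL/cmH2O = 6.5 × 0.070 L/cmH2O = 0.455 s.
Exhaled fraction f = 1 − e^(−t/τ) → t = −τ·ln(1 − f) = −0.455·ln(0.03) = 1.595 s.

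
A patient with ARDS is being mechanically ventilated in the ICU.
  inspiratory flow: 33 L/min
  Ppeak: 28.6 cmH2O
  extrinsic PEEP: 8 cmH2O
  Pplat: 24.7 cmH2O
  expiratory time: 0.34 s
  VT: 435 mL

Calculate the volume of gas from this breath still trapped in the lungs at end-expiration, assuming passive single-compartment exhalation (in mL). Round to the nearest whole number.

Flow: 33 L/min ÷ 60 = 0.55 L/s.
R = (PIP − Pplat)/V̇ = (28.6 − 24.7) / 0.55 = 3.9/0.55 = 7.091 cmH2O·s/L.
C = Vt/(Pplat − PEEP) = 435.0 / (24.7 − 8) = 435.0/16.7 = 26.048 mL/cmH2O.
τ = R × C = 7.091 × 0.02605 L/cmH2O = 0.1847 s.
Fraction remaining = e^(−Te/τ) = e^(−0.34/0.1847) = 0.1587.
Trapped volume = 435.0 × 0.1587 = 69.035 mL.

69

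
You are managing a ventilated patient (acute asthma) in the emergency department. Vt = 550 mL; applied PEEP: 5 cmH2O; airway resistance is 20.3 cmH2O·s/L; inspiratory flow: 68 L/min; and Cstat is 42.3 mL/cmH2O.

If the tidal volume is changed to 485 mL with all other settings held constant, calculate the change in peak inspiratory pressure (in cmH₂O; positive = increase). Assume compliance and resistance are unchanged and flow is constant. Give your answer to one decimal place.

PIP = Vt/C + R·V̇ + PEEP (constant-flow equation of motion).
Only the elastic term changes: ΔPIP = ΔVt / C = (485 − 550) / 42.3 = -1.537 cmH2O.

-1.5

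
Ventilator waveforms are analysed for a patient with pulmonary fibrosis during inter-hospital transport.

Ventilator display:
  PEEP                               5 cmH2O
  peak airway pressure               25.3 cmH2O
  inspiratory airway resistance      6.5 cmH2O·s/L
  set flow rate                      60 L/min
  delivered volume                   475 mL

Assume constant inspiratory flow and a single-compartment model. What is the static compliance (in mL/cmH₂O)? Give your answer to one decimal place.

34.4

Flow: 60 L/min ÷ 60 = 1 L/s.
Equation of motion (constant flow): PIP = Vt/C + R·V̇ + PEEP.
Vt/C = PIP − R·V̇ − PEEP = 25.3 − 6.5×1 − 5 = 25.3 − 6.5 − 5 = 13.8 cmH2O.
C = Vt / 13.8 = 475 / 13.8 = 34.42 mL/cmH2O.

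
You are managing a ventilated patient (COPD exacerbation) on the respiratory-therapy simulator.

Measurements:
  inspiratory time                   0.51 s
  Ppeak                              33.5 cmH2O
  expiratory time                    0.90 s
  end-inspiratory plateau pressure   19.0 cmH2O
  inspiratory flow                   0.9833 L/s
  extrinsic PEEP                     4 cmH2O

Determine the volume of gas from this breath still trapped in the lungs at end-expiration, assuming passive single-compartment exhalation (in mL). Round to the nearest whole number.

Vt = flow × Ti = 0.9833 L/s × 0.51 s × 1000 mL/L = 501.48 mL.
R = (PIP − Pplat)/V̇ = (33.5 − 19.0) / 0.9833 = 14.5/0.9833 = 14.746 cmH2O·s/L.
C = Vt/(Pplat − PEEP) = 501.48 / (19.0 − 4) = 501.48/15.0 = 33.432 mL/cmH2O.
τ = R × C = 14.746 × 0.03343 L/cmH2O = 0.493 s.
Fraction remaining = e^(−Te/τ) = e^(−0.90/0.493) = 0.1611.
Trapped volume = 501.48 × 0.1611 = 80.788 mL.

81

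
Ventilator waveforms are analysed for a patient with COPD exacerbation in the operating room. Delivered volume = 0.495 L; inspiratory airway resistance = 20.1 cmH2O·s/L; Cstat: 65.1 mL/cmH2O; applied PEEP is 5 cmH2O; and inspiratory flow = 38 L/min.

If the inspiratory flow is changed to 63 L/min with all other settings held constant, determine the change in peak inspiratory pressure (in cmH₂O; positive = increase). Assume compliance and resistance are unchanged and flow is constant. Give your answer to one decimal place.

8.4

Flow: 38 L/min ÷ 60 = 0.6333 L/s.
New flow: 63 L/min ÷ 60 = 1.05 L/s.
PIP = Vt/C + R·V̇ + PEEP (constant-flow equation of motion).
Only the resistive term changes: ΔPIP = R × ΔV̇ = 20.1 × (1.05 − 0.6333) = 20.1 × 0.4167 = 8.376 cmH2O.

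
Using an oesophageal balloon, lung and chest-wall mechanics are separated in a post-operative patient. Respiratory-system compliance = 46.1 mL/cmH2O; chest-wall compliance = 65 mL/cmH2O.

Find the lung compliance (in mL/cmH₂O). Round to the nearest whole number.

159

1/CL = 1/Crs − 1/Ccw.
1/CL = 1/46.1 − 1/65 = 0.006307.
CL = 158.55 mL/cmH2O.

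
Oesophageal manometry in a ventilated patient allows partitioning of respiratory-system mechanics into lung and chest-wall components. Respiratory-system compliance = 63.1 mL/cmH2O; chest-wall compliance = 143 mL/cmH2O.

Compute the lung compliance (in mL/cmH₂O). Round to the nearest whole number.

1/CL = 1/Crs − 1/Ccw.
1/CL = 1/63.1 − 1/143 = 0.008855.
CL = 112.93 mL/cmH2O.

113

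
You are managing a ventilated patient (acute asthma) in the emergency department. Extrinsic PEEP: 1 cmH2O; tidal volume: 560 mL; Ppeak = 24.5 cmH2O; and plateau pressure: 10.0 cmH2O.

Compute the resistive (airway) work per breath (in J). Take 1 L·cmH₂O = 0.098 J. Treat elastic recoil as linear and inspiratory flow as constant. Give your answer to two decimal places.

0.80

With constant inspiratory flow the resistive pressure is constant at PIP − Pplat = 24.5 − 10.0 = 14.5 cmH2O, so resistive work = 14.5 × 0.560 = 8.12 L·cmH2O.
× 0.098 J/(L·cmH2O) → 0.7958 J.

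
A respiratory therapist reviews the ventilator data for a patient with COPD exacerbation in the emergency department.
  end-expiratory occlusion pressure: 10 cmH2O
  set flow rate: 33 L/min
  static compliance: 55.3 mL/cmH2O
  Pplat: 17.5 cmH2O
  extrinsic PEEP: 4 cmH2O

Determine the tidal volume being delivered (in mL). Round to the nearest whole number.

415

End-expiratory occlusion gives total PEEP = 10 cmH2O (intrinsic PEEP = 10 − 4 = 6). Use total PEEP for the elastic gradient.
Vt = Cstat × (Pplat − PEEPtotal) = 55.3 × (17.5 − 10) = 55.3 × 7.5 = 414.75 mL.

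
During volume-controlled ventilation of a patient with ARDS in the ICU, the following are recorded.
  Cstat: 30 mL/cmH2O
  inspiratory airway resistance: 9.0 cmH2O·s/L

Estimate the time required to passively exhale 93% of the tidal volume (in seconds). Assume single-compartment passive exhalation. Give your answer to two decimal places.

τ = R × C = 9.0 × 30 mL/cmH2O = 9.0 × 0.030 L/cmH2O = 0.27 s.
Exhaled fraction f = 1 − e^(−t/τ) → t = −τ·ln(1 − f) = −0.27·ln(0.07) = 0.718 s.

0.72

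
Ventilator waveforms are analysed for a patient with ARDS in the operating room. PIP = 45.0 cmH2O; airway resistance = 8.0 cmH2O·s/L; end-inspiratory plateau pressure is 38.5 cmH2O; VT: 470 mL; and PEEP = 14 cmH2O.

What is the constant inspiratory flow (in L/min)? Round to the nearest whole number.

flow = (PIP − Pplat) / Raw = (45.0 − 38.5) / 8.0 = 0.8125 L/s × 60 = 48.75 L/min.

49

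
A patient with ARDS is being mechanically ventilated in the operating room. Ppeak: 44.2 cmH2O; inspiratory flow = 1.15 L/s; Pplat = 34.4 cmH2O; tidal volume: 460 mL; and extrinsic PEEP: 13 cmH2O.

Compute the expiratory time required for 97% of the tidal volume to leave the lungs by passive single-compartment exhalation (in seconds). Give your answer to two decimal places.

R = (PIP − Pplat)/V̇ = (44.2 − 34.4) / 1.15 = 9.8/1.15 = 8.522 cmH2O·s/L.
C = Vt/(Pplat − PEEP) = 460.0 / (34.4 − 13) = 460.0/21.4 = 21.495 mL/cmH2O.
τ = R × C = 8.522 × 0.0215 L/cmH2O = 0.1832 s.
t = −τ·ln(1 − 0.97) = −0.1832·ln(0.03) = 0.6424 s.

0.64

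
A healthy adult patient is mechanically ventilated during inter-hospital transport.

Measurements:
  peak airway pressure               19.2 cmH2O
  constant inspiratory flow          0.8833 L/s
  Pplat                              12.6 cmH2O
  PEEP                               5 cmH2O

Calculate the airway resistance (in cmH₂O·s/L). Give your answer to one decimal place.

7.5

Raw = (PIP − Pplat) / flow = (19.2 − 12.6) / 0.8833 = 6.6 / 0.8833 = 7.472 cmH2O·s/L.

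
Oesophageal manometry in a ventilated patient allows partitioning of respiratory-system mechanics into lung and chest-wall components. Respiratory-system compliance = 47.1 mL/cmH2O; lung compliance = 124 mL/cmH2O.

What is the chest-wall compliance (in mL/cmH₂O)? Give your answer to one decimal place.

1/Ccw = 1/Crs − 1/CL.
1/Ccw = 1/47.1 − 1/124 = 0.01317.
Ccw = 75.93 mL/cmH2O.

75.9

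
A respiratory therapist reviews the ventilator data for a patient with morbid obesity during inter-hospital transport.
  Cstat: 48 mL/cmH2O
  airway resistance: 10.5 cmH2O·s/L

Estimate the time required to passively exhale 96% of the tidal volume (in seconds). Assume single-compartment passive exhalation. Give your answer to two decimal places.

τ = R × C = 10.5 × 48 mL/cmH2O = 10.5 × 0.048 L/cmH2O = 0.504 s.
Exhaled fraction f = 1 − e^(−t/τ) → t = −τ·ln(1 − f) = −0.504·ln(0.04) = 1.622 s.

1.62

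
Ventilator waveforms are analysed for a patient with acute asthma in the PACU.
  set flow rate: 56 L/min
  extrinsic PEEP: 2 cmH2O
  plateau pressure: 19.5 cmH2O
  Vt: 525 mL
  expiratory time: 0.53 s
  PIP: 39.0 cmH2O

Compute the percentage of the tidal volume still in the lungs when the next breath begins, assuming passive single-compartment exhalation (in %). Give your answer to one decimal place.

42.9

Flow: 56 L/min ÷ 60 = 0.9333 L/s.
R = (PIP − Pplat)/V̇ = (39.0 − 19.5) / 0.9333 = 19.5/0.9333 = 20.894 cmH2O·s/L.
C = Vt/(Pplat − PEEP) = 525.0 / (19.5 − 2) = 525.0/17.5 = 30.0 mL/cmH2O.
τ = R × C = 20.894 × 0.03 L/cmH2O = 0.6268 s.
Fraction remaining at end-expiration = e^(−Te/τ) = e^(−0.53/0.6268) = 0.4293 → 42.93%.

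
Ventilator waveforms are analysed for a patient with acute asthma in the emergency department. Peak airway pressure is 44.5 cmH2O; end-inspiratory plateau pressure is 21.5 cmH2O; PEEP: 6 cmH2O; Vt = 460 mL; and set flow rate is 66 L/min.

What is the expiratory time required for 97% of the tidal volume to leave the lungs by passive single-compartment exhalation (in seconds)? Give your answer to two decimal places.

2.18

Flow: 66 L/min ÷ 60 = 1.1 L/s.
R = (PIP − Pplat)/V̇ = (44.5 − 21.5) / 1.1 = 23.0/1.1 = 20.909 cmH2O·s/L.
C = Vt/(Pplat − PEEP) = 460.0 / (21.5 − 6) = 460.0/15.5 = 29.677 mL/cmH2O.
τ = R × C = 20.909 × 0.02968 L/cmH2O = 0.6206 s.
t = −τ·ln(1 − 0.97) = −0.6206·ln(0.03) = 2.176 s.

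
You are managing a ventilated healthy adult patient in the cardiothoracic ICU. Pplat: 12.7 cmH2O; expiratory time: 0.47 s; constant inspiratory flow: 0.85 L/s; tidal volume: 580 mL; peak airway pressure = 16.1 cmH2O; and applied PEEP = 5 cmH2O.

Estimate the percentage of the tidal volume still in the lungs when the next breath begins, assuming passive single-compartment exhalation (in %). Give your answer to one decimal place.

21.0

R = (PIP − Pplat)/V̇ = (16.1 − 12.7) / 0.85 = 3.4/0.85 = 4.0 cmH2O·s/L.
C = Vt/(Pplat − PEEP) = 580.0 / (12.7 − 5) = 580.0/7.7 = 75.325 mL/cmH2O.
τ = R × C = 4.0 × 0.07533 L/cmH2O = 0.3013 s.
Fraction remaining at end-expiration = e^(−Te/τ) = e^(−0.47/0.3013) = 0.2102 → 21.02%.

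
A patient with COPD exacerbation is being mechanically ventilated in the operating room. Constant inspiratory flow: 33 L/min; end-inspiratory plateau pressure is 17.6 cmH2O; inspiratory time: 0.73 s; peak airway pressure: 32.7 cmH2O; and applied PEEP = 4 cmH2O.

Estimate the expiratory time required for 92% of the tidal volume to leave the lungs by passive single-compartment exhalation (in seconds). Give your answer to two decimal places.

Flow: 33 L/min ÷ 60 = 0.55 L/s.
Vt = flow × Ti = 0.55 L/s × 0.73 s × 1000 mL/L = 401.5 mL.
R = (PIP − Pplat)/V̇ = (32.7 − 17.6) / 0.55 = 15.1/0.55 = 27.455 cmH2O·s/L.
C = Vt/(Pplat − PEEP) = 401.5 / (17.6 − 4) = 401.5/13.6 = 29.522 mL/cmH2O.
τ = R × C = 27.455 × 0.02952 L/cmH2O = 0.8105 s.
t = −τ·ln(1 − 0.92) = −0.8105·ln(0.08) = 2.047 s.

2.05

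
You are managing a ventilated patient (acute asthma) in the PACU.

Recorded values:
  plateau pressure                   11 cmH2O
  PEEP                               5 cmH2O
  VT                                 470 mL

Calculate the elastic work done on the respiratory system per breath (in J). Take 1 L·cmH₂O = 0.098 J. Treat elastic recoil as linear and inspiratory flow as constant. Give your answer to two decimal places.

Elastic work ≈ ½ × (Pplat − PEEP) × Vt = 0.5 × (11 − 5) × 0.470 L = 0.5 × 6.0 × 0.470 = 1.41 L·cmH2O.
× 0.098 J/(L·cmH2O) → 0.1382 J.

0.14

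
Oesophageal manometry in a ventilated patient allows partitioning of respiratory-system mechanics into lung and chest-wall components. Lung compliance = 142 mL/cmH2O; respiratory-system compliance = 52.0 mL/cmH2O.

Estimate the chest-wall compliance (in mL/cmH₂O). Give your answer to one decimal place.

82.0

1/Ccw = 1/Crs − 1/CL.
1/Ccw = 1/52.0 − 1/142 = 0.01219.
Ccw = 82.034 mL/cmH2O.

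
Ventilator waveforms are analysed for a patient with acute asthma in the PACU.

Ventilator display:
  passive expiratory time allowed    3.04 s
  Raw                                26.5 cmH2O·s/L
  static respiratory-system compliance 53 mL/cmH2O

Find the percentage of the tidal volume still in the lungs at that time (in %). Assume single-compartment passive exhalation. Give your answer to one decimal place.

τ = R × C = 26.5 × 53 mL/cmH2O = 26.5 × 0.053 L/cmH2O = 1.405 s.
Passive exhalation: V(t)/V₀ = e^(−t/τ) = e^(−3.04/1.405) = 0.1149.
Fraction remaining = 0.1149 → 11.49%.

11.5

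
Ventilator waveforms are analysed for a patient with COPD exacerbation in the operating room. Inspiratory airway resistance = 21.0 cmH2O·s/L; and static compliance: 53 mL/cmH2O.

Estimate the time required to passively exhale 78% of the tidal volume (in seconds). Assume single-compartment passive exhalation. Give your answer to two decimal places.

τ = R × C = 21.0 × 53 mL/cmH2O = 21.0 × 0.053 L/cmH2O = 1.113 s.
Exhaled fraction f = 1 − e^(−t/τ) → t = −τ·ln(1 − f) = −1.113·ln(0.22) = 1.685 s.

1.69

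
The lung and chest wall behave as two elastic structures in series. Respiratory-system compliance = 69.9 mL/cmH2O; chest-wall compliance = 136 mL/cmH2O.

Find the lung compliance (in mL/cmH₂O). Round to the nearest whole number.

144

1/CL = 1/Crs − 1/Ccw.
1/CL = 1/69.9 − 1/136 = 0.006953.
CL = 143.82 mL/cmH2O.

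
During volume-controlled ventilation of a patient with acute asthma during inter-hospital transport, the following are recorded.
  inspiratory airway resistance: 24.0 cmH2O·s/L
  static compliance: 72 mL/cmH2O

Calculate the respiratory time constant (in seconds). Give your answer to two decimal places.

1.73

τ = R × C = 24.0 × 72 mL/cmH2O = 24.0 × 0.072 L/cmH2O = 1.728 s.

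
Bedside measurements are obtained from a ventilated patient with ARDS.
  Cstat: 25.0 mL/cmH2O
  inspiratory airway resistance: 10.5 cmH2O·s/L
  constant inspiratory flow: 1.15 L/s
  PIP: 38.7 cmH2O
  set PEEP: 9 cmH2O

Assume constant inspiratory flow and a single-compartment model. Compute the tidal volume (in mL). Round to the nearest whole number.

441

Equation of motion (constant flow): PIP = Vt/C + R·V̇ + PEEP.
Vt/C = PIP − R·V̇ − PEEP = 38.7 − 12.075 − 9 = 17.625 cmH2O.
Vt = C × 17.625 = 25.0 × 17.625 = 440.63 mL.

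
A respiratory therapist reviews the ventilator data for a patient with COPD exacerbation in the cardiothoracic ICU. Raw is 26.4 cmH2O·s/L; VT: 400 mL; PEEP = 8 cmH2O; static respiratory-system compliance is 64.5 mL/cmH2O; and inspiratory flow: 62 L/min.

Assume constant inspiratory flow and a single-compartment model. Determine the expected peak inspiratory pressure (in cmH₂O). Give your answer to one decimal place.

Flow: 62 L/min ÷ 60 = 1.0333 L/s.
Equation of motion (constant flow): PIP = Vt/C + R·V̇ + PEEP.
PIP = 400/64.5 + 26.4×1.0333 + 8 = 6.202 + 27.279 + 8 = 41.481 cmH2O.

41.5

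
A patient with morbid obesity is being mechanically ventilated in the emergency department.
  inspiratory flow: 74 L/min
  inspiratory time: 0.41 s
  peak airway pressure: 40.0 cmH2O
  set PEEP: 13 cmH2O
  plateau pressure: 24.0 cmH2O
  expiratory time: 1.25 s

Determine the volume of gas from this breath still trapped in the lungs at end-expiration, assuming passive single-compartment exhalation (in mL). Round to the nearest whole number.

Flow: 74 L/min ÷ 60 = 1.2333 L/s.
Vt = flow × Ti = 1.2333 L/s × 0.41 s × 1000 mL/L = 505.65 mL.
R = (PIP − Pplat)/V̇ = (40.0 − 24.0) / 1.2333 = 16.0/1.2333 = 12.973 cmH2O·s/L.
C = Vt/(Pplat − PEEP) = 505.65 / (24.0 − 13) = 505.65/11.0 = 45.968 mL/cmH2O.
τ = R × C = 12.973 × 0.04597 L/cmH2O = 0.5964 s.
Fraction remaining = e^(−Te/τ) = e^(−1.25/0.5964) = 0.123.
Trapped volume = 505.65 × 0.123 = 62.195 mL.

62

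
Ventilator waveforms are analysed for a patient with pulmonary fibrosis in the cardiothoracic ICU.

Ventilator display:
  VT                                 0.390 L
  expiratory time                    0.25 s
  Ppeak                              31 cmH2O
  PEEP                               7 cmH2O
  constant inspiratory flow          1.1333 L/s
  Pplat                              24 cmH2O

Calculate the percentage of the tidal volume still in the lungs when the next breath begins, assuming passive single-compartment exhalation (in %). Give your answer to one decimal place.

17.1

R = (PIP − Pplat)/V̇ = (31 − 24) / 1.1333 = 7.0/1.1333 = 6.177 cmH2O·s/L.
C = Vt/(Pplat − PEEP) = 390.0 / (24 − 7) = 390.0/17.0 = 22.941 mL/cmH2O.
τ = R × C = 6.177 × 0.02294 L/cmH2O = 0.1417 s.
Fraction remaining at end-expiration = e^(−Te/τ) = e^(−0.25/0.1417) = 0.1713 → 17.13%.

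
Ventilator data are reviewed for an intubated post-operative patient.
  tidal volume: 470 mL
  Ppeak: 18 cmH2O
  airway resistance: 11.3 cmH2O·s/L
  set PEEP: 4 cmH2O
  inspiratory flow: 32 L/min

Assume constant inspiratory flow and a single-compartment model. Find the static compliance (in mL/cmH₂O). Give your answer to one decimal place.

58.9

Flow: 32 L/min ÷ 60 = 0.5333 L/s.
Equation of motion (constant flow): PIP = Vt/C + R·V̇ + PEEP.
Vt/C = PIP − R·V̇ − PEEP = 18 − 11.3×0.5333 − 4 = 18 − 6.026 − 4 = 7.974 cmH2O.
C = Vt / 7.974 = 470 / 7.974 = 58.942 mL/cmH2O.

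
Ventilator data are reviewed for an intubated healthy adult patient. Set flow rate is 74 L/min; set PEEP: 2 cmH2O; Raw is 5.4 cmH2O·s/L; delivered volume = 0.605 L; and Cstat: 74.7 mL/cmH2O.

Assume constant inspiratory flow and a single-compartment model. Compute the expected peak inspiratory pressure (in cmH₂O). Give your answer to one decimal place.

16.8

Flow: 74 L/min ÷ 60 = 1.2333 L/s.
Equation of motion (constant flow): PIP = Vt/C + R·V̇ + PEEP.
PIP = 605/74.7 + 5.4×1.2333 + 2 = 8.099 + 6.66 + 2 = 16.759 cmH2O.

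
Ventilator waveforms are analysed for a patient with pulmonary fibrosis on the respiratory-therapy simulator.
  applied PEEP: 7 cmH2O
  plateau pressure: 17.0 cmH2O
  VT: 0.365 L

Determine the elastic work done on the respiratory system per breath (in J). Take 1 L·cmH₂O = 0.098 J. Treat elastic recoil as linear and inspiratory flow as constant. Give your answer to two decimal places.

0.18

Elastic work ≈ ½ × (Pplat − PEEP) × Vt = 0.5 × (17.0 − 7) × 0.365 L = 0.5 × 10.0 × 0.365 = 1.825 L·cmH2O.
× 0.098 J/(L·cmH2O) → 0.1789 J.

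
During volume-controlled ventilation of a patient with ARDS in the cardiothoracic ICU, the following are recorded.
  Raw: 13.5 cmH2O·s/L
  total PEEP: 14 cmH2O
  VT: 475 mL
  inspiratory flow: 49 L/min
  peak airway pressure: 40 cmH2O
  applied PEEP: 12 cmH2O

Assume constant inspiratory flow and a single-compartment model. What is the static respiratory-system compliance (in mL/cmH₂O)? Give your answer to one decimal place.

31.7

Flow: 49 L/min ÷ 60 = 0.8167 L/s.
Total PEEP = 14 cmH2O (set 12 + intrinsic 2); this is the baseline alveolar pressure.
Equation of motion (constant flow): PIP = Vt/C + R·V̇ + PEEP.
Vt/C = PIP − R·V̇ − PEEP = 40 − 13.5×0.8167 − 14 = 40 − 11.025 − 14 = 14.975 cmH2O.
C = Vt / 14.975 = 475 / 14.975 = 31.72 mL/cmH2O.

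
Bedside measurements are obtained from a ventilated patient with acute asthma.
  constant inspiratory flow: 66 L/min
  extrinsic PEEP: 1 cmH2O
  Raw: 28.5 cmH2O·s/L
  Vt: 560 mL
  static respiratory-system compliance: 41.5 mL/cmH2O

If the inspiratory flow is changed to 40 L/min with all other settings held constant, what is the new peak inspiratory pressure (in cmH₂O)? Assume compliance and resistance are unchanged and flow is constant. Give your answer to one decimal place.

Flow: 66 L/min ÷ 60 = 1.1 L/s.
New flow: 40 L/min ÷ 60 = 0.6667 L/s.
PIP = Vt/C + R·V̇ + PEEP (constant-flow equation of motion).
Only the resistive term changes: ΔPIP = R × ΔV̇ = 28.5 × (0.6667 − 1.1) = 28.5 × -0.4333 = -12.349 cmH2O.
Original PIP = 560/41.5 + 28.5×1.1 + 1 = 45.844 cmH2O; new PIP = 45.844 + (-12.349) = 33.495 cmH2O.

33.5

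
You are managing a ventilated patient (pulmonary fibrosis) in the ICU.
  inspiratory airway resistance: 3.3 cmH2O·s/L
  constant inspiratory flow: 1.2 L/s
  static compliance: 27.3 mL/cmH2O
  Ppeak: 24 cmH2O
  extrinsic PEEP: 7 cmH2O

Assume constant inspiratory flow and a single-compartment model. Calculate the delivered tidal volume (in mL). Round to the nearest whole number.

Equation of motion (constant flow): PIP = Vt/C + R·V̇ + PEEP.
Vt/C = PIP − R·V̇ − PEEP = 24 − 3.96 − 7 = 13.04 cmH2O.
Vt = C × 13.04 = 27.3 × 13.04 = 355.99 mL.

356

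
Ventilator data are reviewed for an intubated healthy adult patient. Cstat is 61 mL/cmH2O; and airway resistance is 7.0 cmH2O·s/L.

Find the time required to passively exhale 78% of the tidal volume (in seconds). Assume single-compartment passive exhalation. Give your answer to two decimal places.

0.65

τ = R × C = 7.0 × 61 mL/cmH2O = 7.0 × 0.061 L/cmH2O = 0.427 s.
Exhaled fraction f = 1 − e^(−t/τ) → t = −τ·ln(1 − f) = −0.427·ln(0.22) = 0.6465 s.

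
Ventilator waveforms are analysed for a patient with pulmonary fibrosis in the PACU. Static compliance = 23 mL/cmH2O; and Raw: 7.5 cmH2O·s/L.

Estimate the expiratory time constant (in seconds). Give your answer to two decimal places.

0.17

τ = R × C = 7.5 × 23 mL/cmH2O = 7.5 × 0.023 L/cmH2O = 0.1725 s.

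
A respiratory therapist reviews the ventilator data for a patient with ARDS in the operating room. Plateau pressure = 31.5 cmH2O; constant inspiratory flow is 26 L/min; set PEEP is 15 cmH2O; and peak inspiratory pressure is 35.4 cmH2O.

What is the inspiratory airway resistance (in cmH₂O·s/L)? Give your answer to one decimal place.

Flow: 26 L/min ÷ 60 = 0.4333 L/s.
Raw = (PIP − Pplat) / flow = (35.4 − 31.5) / 0.4333 = 3.9 / 0.4333 = 9.001 cmH2O·s/L.

9.0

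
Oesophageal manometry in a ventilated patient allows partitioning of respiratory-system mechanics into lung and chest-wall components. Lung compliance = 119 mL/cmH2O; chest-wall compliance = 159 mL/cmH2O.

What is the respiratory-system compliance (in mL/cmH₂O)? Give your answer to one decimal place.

Lung and chest wall are elastances in series: 1/Crs = 1/CL + 1/Ccw.
1/Crs = 1/119 + 1/159 = 0.01469.
Crs = 68.074 mL/cmH2O.

68.1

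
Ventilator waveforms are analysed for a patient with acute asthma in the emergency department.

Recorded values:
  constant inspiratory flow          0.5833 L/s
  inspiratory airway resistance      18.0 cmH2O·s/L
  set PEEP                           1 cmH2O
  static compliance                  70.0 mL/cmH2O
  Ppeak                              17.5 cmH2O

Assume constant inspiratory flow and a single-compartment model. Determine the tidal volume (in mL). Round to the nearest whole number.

Equation of motion (constant flow): PIP = Vt/C + R·V̇ + PEEP.
Vt/C = PIP − R·V̇ − PEEP = 17.5 − 10.499 − 1 = 6.001 cmH2O.
Vt = C × 6.001 = 70.0 × 6.001 = 420.07 mL.

420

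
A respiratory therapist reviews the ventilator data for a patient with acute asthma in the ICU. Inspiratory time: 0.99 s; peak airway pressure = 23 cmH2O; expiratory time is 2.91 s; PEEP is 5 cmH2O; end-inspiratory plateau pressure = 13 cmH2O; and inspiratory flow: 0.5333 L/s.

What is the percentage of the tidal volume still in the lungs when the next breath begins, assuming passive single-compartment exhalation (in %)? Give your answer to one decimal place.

Vt = flow × Ti = 0.5333 L/s × 0.99 s × 1000 mL/L = 527.97 mL.
R = (PIP − Pplat)/V̇ = (23 − 13) / 0.5333 = 10.0/0.5333 = 18.751 cmH2O·s/L.
C = Vt/(Pplat − PEEP) = 527.97 / (13 − 5) = 527.97/8.0 = 65.996 mL/cmH2O.
τ = R × C = 18.751 × 0.066 L/cmH2O = 1.238 s.
Fraction remaining at end-expiration = e^(−Te/τ) = e^(−2.91/1.238) = 0.09532 → 9.532%.

9.5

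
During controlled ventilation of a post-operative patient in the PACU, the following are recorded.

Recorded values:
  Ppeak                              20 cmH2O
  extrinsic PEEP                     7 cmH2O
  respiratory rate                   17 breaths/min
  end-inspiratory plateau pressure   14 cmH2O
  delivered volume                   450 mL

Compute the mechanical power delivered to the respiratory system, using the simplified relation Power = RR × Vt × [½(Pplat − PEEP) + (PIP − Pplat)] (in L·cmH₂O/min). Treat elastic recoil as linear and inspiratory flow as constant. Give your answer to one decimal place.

72.7

Per-breath work = Vt × [½(Pplat−PEEP) + (PIP−Pplat)] = 0.450 × [0.5×7.0 + 6.0] = 0.450 × 9.5 = 4.275 L·cmH2O.
Power = 17 × 4.275 = 72.675 L·cmH2O/min.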